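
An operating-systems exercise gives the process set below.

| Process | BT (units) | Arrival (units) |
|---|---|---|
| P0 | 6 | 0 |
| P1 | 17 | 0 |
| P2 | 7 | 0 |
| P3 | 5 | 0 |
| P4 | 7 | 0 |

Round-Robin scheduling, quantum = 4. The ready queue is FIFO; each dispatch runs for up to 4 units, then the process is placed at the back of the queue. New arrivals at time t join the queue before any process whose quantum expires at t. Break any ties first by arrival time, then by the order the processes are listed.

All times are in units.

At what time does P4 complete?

33

Gantt: | P0 0-4 | P1 4-8 | P2 8-12 | P3 12-16 | P4 16-20 | P0 20-22 | P1 22-26 | P2 26-29 | P3 29-30 | P4 30-33 | P1 33-42 |
Completion: P0=22  P1=42  P2=29  P3=30  P4=33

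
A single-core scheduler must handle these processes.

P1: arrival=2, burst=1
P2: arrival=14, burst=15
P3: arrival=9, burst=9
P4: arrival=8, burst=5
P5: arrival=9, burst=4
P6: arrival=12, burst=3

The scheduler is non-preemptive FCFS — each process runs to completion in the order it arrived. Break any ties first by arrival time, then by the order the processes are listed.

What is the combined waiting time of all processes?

46

Timeline: | idle 0-2 | P1 2-3 | idle 3-8 | P4 8-13 | P3 13-22 | P5 22-26 | P6 26-29 | P2 29-44 |
Completion: P1=3  P2=44  P3=22  P4=13  P5=26  P6=29
Turnaround (C−A): P1=1  P2=30  P3=13  P4=5  P5=17  P6=17
Waiting = turnaround − burst: P1=0, P2=15, P3=4, P4=0, P5=13, P6=14
Total waiting = 0 + 15 + 4 + 0 + 13 + 14 = 46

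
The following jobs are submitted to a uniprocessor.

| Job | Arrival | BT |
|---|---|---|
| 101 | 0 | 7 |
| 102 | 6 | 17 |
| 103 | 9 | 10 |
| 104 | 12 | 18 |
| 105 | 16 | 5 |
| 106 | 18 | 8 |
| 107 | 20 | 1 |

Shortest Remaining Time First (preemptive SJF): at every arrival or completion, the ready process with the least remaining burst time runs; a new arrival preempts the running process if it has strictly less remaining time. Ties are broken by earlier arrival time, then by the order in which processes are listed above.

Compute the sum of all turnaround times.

138

Gantt: | 101 0-7 | 102 7-9 | 103 9-19 | 105 19-20 | 107 20-21 | 105 21-25 | 106 25-33 | 102 33-48 | 104 48-66 |
Completion: 101=7  102=48  103=19  104=66  105=25  106=33  107=21
Turnaround (C−A): 101=7  102=42  103=10  104=54  105=9  106=15  107=1
Turnaround = completion − arrival: 101=7, 102=42, 103=10, 104=54, 105=9, 106=15, 107=1
Total turnaround = 7 + 42 + 10 + 54 + 9 + 15 + 1 = 138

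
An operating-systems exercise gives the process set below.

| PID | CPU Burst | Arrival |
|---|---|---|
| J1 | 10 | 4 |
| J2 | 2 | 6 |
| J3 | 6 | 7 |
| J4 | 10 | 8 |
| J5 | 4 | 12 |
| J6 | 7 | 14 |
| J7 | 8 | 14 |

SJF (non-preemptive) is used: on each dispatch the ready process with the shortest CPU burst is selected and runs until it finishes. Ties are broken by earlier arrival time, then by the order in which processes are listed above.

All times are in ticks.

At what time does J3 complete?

26

Timeline: | idle 0-4 | J1 4-14 | J2 14-16 | J5 16-20 | J3 20-26 | J6 26-33 | J7 33-41 | J4 41-51 |
Completion: J1=14  J2=16  J3=26  J4=51  J5=20  J6=33  J7=41
Turnaround (C−A): J1=10  J2=10  J3=19  J4=43  J5=8  J6=19  J7=27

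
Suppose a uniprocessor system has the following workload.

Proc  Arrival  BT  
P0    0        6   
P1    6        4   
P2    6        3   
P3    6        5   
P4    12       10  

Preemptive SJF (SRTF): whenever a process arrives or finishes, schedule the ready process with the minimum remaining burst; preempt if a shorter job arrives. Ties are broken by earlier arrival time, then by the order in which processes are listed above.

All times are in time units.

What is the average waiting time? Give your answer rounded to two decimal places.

3.20

Gantt: | P0 0-6 | P2 6-9 | P1 9-13 | P3 13-18 | P4 18-28 |
Completion: P0=6  P1=13  P2=9  P3=18  P4=28
Waiting times: P0=0, P1=3, P2=0, P3=7, P4=6
Average waiting = (0+3+0+7+6) / 5 = 16/5 = 3.20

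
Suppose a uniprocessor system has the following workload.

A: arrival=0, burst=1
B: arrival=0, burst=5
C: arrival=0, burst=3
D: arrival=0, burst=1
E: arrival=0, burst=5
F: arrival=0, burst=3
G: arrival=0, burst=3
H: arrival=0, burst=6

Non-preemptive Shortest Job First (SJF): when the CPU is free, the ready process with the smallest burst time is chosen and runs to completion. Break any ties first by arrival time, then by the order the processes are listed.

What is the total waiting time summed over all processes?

64

Schedule: | A 0-1 | D 1-2 | C 2-5 | F 5-8 | G 8-11 | B 11-16 | E 16-21 | H 21-27 |
Completion: A=1  B=16  C=5  D=2  E=21  F=8  G=11  H=27
Turnaround (C−A): A=1  B=16  C=5  D=2  E=21  F=8  G=11  H=27
Waiting = turnaround − burst: A=0, B=11, C=2, D=1, E=16, F=5, G=8, H=21
Total waiting = 0 + 11 + 2 + 1 + 16 + 5 + 8 + 21 = 64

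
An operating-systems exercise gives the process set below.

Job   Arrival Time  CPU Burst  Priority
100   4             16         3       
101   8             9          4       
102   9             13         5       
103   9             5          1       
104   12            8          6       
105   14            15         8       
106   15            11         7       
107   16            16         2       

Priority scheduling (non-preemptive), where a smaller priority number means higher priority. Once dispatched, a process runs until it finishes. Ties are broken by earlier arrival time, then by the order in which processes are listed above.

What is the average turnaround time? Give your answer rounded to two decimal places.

45.25

Gantt: | idle 0-4 | 100 4-20 | 103 20-25 | 107 25-41 | 101 41-50 | 102 50-63 | 104 63-71 | 106 71-82 | 105 82-97 |
Completion: 100=20  101=50  102=63  103=25  104=71  105=97  106=82  107=41
Turnaround times: 100=16, 101=42, 102=54, 103=16, 104=59, 105=83, 106=67, 107=25
Average turnaround = (16+42+54+16+59+83+67+25) / 8 = 362/8 = 45.25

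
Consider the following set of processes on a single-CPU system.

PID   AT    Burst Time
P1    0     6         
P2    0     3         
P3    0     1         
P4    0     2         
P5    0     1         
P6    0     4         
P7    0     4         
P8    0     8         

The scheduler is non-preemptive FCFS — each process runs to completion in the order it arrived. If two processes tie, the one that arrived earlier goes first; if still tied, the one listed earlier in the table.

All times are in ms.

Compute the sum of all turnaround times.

117

Schedule: | P1 0-6 | P2 6-9 | P3 9-10 | P4 10-12 | P5 12-13 | P6 13-17 | P7 17-21 | P8 21-29 |
Completion: P1=6  P2=9  P3=10  P4=12  P5=13  P6=17  P7=21  P8=29
Turnaround = completion − arrival: P1=6, P2=9, P3=10, P4=12, P5=13, P6=17, P7=21, P8=29
Total turnaround = 6 + 9 + 10 + 12 + 13 + 17 + 21 + 29 = 117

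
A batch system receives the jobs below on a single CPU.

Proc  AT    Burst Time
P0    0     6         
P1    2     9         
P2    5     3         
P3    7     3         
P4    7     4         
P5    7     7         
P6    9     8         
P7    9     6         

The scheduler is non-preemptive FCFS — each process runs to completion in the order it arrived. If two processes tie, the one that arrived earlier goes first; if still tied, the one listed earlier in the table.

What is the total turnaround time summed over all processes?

157

Gantt: | P0 0-6 | P1 6-15 | P2 15-18 | P3 18-21 | P4 21-25 | P5 25-32 | P6 32-40 | P7 40-46 |
Completion: P0=6  P1=15  P2=18  P3=21  P4=25  P5=32  P6=40  P7=46
Turnaround = completion − arrival: P0=6, P1=13, P2=13, P3=14, P4=18, P5=25, P6=31, P7=37
Total turnaround = 6 + 13 + 13 + 14 + 18 + 25 + 31 + 37 = 157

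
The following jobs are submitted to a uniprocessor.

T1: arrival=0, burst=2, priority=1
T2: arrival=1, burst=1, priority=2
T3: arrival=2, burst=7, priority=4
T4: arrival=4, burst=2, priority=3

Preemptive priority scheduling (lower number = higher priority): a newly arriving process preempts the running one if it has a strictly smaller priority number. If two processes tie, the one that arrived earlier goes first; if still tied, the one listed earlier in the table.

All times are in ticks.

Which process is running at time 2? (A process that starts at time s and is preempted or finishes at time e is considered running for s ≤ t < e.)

T2

Schedule: | T1 0-2 | T2 2-3 | T3 3-4 | T4 4-6 | T3 6-12 |
Completion: T1=2  T2=3  T3=12  T4=6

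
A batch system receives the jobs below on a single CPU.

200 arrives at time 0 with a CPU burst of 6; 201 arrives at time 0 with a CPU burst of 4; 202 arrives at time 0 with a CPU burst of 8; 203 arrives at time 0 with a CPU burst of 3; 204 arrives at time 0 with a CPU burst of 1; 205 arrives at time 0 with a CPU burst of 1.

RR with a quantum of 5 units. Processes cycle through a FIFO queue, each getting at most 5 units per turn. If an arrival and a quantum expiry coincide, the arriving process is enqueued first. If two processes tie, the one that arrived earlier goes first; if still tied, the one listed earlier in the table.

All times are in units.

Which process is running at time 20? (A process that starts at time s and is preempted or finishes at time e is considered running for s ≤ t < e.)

Schedule: | 200 0-5 | 201 5-9 | 202 9-14 | 203 14-17 | 204 17-18 | 205 18-19 | 200 19-20 | 202 20-23 |
Completion: 200=20  201=9  202=23  203=17  204=18  205=19
Turnaround (C−A): 200=20  201=9  202=23  203=17  204=18  205=19

202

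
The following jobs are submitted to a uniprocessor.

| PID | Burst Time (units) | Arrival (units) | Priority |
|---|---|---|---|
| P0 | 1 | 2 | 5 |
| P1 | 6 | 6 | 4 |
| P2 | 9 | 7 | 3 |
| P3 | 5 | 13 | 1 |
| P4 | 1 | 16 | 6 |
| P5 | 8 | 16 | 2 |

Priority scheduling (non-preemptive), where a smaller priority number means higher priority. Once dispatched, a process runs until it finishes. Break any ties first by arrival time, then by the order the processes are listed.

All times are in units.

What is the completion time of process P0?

Gantt: | idle 0-2 | P0 2-3 | idle 3-6 | P1 6-12 | P2 12-21 | P3 21-26 | P5 26-34 | P4 34-35 |
Completion: P0=3  P1=12  P2=21  P3=26  P4=35  P5=34
Turnaround (C−A): P0=1  P1=6  P2=14  P3=13  P4=19  P5=18

3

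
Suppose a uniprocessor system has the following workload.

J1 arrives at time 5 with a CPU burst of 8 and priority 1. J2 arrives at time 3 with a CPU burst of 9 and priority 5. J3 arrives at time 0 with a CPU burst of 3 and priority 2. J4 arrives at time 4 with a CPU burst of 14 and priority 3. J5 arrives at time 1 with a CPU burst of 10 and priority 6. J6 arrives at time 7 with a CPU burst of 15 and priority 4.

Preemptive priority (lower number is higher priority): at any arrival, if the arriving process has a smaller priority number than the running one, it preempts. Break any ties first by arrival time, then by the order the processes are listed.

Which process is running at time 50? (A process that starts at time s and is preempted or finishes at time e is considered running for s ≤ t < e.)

J5

Schedule: | J3 0-3 | J2 3-4 | J4 4-5 | J1 5-13 | J4 13-26 | J6 26-41 | J2 41-49 | J5 49-59 |
Completion: J1=13  J2=49  J3=3  J4=26  J5=59  J6=41
Turnaround (C−A): J1=8  J2=46  J3=3  J4=22  J5=58  J6=34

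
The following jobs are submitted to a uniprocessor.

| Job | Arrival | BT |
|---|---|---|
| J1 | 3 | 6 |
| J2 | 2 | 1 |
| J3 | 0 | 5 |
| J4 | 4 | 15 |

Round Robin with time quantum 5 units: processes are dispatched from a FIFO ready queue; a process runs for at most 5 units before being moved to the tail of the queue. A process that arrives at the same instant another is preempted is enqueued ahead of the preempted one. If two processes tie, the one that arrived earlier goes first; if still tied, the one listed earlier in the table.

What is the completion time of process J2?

Timeline: | J3 0-5 | J2 5-6 | J1 6-11 | J4 11-16 | J1 16-17 | J4 17-27 |
Completion: J1=17  J2=6  J3=5  J4=27
Turnaround (C−A): J1=14  J2=4  J3=5  J4=23

6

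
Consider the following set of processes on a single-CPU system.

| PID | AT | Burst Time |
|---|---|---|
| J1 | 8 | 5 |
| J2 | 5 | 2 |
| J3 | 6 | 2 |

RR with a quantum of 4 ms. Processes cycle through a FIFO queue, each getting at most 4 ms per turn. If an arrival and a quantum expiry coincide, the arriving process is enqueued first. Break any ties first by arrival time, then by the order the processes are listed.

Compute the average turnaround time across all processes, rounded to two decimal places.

3.67

Timeline: | idle 0-5 | J2 5-7 | J3 7-9 | J1 9-14 |
Completion: J1=14  J2=7  J3=9
Turnaround times: J1=6, J2=2, J3=3
Average turnaround = (6+2+3) / 3 = 11/3 = 3.67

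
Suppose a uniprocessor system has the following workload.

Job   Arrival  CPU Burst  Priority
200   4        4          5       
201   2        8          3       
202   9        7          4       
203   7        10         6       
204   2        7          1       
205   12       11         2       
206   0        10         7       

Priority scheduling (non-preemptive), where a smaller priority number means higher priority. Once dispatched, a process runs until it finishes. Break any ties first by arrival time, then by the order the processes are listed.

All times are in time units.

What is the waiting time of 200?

39

Timeline: | 206 0-10 | 204 10-17 | 205 17-28 | 201 28-36 | 202 36-43 | 200 43-47 | 203 47-57 |
Completion: 200=47  201=36  202=43  203=57  204=17  205=28  206=10
Turnaround (C−A): 200=43  201=34  202=34  203=50  204=15  205=16  206=10
Waiting(200) = turnaround − burst = 43 − 4 = 39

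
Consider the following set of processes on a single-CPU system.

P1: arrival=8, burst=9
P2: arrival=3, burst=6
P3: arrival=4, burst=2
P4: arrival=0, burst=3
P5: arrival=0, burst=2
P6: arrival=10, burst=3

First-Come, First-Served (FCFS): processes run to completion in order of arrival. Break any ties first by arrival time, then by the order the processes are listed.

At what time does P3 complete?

13

Timeline: | P4 0-3 | P5 3-5 | P2 5-11 | P3 11-13 | P1 13-22 | P6 22-25 |
Completion: P1=22  P2=11  P3=13  P4=3  P5=5  P6=25
Turnaround (C−A): P1=14  P2=8  P3=9  P4=3  P5=5  P6=15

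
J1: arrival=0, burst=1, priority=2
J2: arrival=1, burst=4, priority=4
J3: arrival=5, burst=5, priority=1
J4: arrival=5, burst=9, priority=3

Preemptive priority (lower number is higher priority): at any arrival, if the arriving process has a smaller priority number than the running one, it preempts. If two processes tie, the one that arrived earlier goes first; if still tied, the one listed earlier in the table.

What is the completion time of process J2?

Gantt: | J1 0-1 | J2 1-5 | J3 5-10 | J4 10-19 |
Completion: J1=1  J2=5  J3=10  J4=19
Turnaround (C−A): J1=1  J2=4  J3=5  J4=14

5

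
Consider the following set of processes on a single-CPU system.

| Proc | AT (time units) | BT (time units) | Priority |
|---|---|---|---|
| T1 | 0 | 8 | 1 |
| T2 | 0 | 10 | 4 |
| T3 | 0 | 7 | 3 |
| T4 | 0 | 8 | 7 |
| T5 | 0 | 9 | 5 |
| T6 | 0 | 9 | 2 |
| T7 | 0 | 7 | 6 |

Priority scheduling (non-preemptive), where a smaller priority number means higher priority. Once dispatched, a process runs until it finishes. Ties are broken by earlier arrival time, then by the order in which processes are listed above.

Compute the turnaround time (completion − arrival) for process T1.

Timeline: | T1 0-8 | T6 8-17 | T3 17-24 | T2 24-34 | T5 34-43 | T7 43-50 | T4 50-58 |
Completion: T1=8  T2=34  T3=24  T4=58  T5=43  T6=17  T7=50
Turnaround (C−A): T1=8  T2=34  T3=24  T4=58  T5=43  T6=17  T7=50
Turnaround(T1) = completion − arrival = 8 − 0 = 8

8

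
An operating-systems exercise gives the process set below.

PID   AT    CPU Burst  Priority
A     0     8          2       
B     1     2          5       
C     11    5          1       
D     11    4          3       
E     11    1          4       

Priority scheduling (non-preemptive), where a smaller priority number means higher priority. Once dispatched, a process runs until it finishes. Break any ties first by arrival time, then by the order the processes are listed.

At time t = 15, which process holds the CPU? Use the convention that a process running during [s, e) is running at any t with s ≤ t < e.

Timeline: | A 0-8 | B 8-10 | idle 10-11 | C 11-16 | D 16-20 | E 20-21 |
Completion: A=8  B=10  C=16  D=20  E=21
Turnaround (C−A): A=8  B=9  C=5  D=9  E=10

C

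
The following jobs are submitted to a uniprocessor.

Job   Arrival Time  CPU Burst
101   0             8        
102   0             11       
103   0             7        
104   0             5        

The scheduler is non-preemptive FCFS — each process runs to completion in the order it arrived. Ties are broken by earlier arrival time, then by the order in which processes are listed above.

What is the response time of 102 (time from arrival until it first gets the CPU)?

8

Timeline: | 101 0-8 | 102 8-19 | 103 19-26 | 104 26-31 |
Completion: 101=8  102=19  103=26  104=31
Response(102) = first start − arrival = 8 − 0 = 8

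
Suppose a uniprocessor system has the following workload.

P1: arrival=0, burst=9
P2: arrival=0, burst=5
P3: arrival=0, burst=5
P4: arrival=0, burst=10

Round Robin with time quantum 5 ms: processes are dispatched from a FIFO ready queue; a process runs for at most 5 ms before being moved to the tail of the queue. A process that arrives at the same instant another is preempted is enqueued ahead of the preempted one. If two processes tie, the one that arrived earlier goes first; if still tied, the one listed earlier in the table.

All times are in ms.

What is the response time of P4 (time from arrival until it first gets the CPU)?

Timeline: | P1 0-5 | P2 5-10 | P3 10-15 | P4 15-20 | P1 20-24 | P4 24-29 |
Completion: P1=24  P2=10  P3=15  P4=29
Turnaround (C−A): P1=24  P2=10  P3=15  P4=29
Response(P4) = first start − arrival = 15 − 0 = 15

15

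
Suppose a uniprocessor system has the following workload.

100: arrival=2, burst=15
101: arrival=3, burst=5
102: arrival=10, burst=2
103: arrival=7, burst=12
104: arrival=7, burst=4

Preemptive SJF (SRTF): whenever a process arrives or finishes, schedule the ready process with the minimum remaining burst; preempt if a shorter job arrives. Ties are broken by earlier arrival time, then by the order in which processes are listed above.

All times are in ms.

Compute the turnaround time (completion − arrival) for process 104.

Gantt: | idle 0-2 | 100 2-3 | 101 3-8 | 104 8-12 | 102 12-14 | 103 14-26 | 100 26-40 |
Completion: 100=40  101=8  102=14  103=26  104=12
Turnaround (C−A): 100=38  101=5  102=4  103=19  104=5
Turnaround(104) = completion − arrival = 12 − 7 = 5

5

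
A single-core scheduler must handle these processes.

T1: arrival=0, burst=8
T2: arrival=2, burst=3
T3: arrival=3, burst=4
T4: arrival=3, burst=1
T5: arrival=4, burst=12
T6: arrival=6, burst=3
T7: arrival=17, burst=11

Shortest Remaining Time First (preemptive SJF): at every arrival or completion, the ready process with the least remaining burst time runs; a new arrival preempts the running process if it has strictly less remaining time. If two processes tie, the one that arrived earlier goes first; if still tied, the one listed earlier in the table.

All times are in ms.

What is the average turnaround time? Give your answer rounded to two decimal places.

12.57

Schedule: | T1 0-2 | T2 2-3 | T4 3-4 | T2 4-6 | T6 6-9 | T3 9-13 | T1 13-19 | T7 19-30 | T5 30-42 |
Completion: T1=19  T2=6  T3=13  T4=4  T5=42  T6=9  T7=30
Turnaround (C−A): T1=19  T2=4  T3=10  T4=1  T5=38  T6=3  T7=13
Turnaround times: T1=19, T2=4, T3=10, T4=1, T5=38, T6=3, T7=13
Average turnaround = (19+4+10+1+38+3+13) / 7 = 88/7 = 12.57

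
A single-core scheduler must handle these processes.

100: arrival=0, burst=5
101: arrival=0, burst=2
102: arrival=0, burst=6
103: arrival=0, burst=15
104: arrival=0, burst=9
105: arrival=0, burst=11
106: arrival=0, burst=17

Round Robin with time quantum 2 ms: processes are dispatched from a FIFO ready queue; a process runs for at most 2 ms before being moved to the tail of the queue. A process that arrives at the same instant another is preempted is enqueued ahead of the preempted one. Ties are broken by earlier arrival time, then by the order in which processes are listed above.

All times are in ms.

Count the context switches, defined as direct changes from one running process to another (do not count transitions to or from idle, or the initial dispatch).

33

Gantt: | 100 0-2 | 101 2-4 | 102 4-6 | 103 6-8 | 104 8-10 | 105 10-12 | 106 12-14 | 100 14-16 | 102 16-18 | 103 18-20 | 104 20-22 | 105 22-24 | 106 24-26 | 100 26-27 | 102 27-29 | 103 29-31 | 104 31-33 | 105 33-35 | 106 35-37 | 103 37-39 | 104 39-41 | 105 41-43 | 106 43-45 | 103 45-47 | 104 47-48 | 105 48-50 | 106 50-52 | 103 52-54 | 105 54-55 | 106 55-57 | 103 57-59 | 106 59-61 | 103 61-62 | 106 62-65 |
Completion: 100=27  101=4  102=29  103=62  104=48  105=55  106=65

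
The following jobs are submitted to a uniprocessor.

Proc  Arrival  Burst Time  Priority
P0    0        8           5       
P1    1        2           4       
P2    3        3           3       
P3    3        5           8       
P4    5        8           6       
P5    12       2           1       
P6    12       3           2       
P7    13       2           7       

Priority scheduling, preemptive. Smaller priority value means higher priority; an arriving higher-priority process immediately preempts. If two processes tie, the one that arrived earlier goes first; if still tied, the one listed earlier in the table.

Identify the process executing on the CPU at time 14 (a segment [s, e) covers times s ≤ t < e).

Gantt: | P0 0-1 | P1 1-3 | P2 3-6 | P0 6-12 | P5 12-14 | P6 14-17 | P0 17-18 | P4 18-26 | P7 26-28 | P3 28-33 |
Completion: P0=18  P1=3  P2=6  P3=33  P4=26  P5=14  P6=17  P7=28
Turnaround (C−A): P0=18  P1=2  P2=3  P3=30  P4=21  P5=2  P6=5  P7=15

P6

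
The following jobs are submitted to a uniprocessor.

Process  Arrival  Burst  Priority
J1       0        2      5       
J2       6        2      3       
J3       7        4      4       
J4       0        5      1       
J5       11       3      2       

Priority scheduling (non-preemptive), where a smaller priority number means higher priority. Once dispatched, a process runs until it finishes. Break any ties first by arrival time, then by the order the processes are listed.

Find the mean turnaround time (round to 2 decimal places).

Timeline: | J4 0-5 | J1 5-7 | J2 7-9 | J3 9-13 | J5 13-16 |
Completion: J1=7  J2=9  J3=13  J4=5  J5=16
Turnaround (C−A): J1=7  J2=3  J3=6  J4=5  J5=5
Turnaround times: J1=7, J2=3, J3=6, J4=5, J5=5
Average turnaround = (7+3+6+5+5) / 5 = 26/5 = 5.20

5.20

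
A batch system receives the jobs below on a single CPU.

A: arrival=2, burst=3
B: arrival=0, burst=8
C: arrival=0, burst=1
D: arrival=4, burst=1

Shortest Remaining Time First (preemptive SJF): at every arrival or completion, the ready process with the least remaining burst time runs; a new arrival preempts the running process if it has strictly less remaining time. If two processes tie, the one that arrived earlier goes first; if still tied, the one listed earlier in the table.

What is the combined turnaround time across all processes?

19

Schedule: | C 0-1 | B 1-2 | A 2-5 | D 5-6 | B 6-13 |
Completion: A=5  B=13  C=1  D=6
Turnaround = completion − arrival: A=3, B=13, C=1, D=2
Total turnaround = 3 + 13 + 1 + 2 = 19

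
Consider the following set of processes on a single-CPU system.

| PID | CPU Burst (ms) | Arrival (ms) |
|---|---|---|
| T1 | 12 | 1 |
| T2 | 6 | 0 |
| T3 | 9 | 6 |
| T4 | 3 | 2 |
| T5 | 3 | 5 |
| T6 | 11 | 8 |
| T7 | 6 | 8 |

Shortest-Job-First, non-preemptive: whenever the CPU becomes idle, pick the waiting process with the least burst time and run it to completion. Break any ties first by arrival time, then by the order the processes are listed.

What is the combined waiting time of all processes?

80

Schedule: | T2 0-6 | T4 6-9 | T5 9-12 | T7 12-18 | T3 18-27 | T6 27-38 | T1 38-50 |
Completion: T1=50  T2=6  T3=27  T4=9  T5=12  T6=38  T7=18
Turnaround (C−A): T1=49  T2=6  T3=21  T4=7  T5=7  T6=30  T7=10
Waiting = turnaround − burst: T1=37, T2=0, T3=12, T4=4, T5=4, T6=19, T7=4
Total waiting = 37 + 0 + 12 + 4 + 4 + 19 + 4 = 80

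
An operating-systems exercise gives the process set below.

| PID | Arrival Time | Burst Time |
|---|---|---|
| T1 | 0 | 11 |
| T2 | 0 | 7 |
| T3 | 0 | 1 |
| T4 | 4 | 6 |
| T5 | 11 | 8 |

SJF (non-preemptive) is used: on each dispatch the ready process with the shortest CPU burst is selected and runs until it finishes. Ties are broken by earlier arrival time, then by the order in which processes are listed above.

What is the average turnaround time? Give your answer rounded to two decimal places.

Gantt: | T3 0-1 | T2 1-8 | T4 8-14 | T5 14-22 | T1 22-33 |
Completion: T1=33  T2=8  T3=1  T4=14  T5=22
Turnaround (C−A): T1=33  T2=8  T3=1  T4=10  T5=11
Turnaround times: T1=33, T2=8, T3=1, T4=10, T5=11
Average turnaround = (33+8+1+10+11) / 5 = 63/5 = 12.60

12.60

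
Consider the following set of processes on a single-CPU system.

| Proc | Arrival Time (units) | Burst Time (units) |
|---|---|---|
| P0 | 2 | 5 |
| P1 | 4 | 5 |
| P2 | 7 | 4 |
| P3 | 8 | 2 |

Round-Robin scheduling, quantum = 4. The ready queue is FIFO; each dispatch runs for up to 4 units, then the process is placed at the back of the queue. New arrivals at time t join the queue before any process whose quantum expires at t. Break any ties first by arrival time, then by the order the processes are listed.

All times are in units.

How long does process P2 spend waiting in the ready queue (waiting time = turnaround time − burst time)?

4

Schedule: | idle 0-2 | P0 2-6 | P1 6-10 | P0 10-11 | P2 11-15 | P3 15-17 | P1 17-18 |
Completion: P0=11  P1=18  P2=15  P3=17
Waiting(P2) = turnaround − burst = 8 − 4 = 4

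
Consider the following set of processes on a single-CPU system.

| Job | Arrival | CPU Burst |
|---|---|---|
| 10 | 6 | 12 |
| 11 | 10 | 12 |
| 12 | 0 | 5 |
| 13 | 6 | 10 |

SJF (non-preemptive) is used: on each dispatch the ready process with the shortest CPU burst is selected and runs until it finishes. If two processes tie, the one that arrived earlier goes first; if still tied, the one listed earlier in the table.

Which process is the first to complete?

Schedule: | 12 0-5 | idle 5-6 | 13 6-16 | 10 16-28 | 11 28-40 |
Completion: 10=28  11=40  12=5  13=16
Turnaround (C−A): 10=22  11=30  12=5  13=10
Finish order: 12 → 13 → 10 → 11

12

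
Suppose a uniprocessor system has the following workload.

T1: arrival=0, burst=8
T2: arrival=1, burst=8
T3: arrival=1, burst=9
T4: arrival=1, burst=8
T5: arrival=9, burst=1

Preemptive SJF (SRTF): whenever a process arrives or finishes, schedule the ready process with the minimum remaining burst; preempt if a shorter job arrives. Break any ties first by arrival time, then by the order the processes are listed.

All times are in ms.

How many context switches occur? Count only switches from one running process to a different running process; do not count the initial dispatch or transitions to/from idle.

5

Timeline: | T1 0-8 | T2 8-9 | T5 9-10 | T2 10-17 | T4 17-25 | T3 25-34 |
Completion: T1=8  T2=17  T3=34  T4=25  T5=10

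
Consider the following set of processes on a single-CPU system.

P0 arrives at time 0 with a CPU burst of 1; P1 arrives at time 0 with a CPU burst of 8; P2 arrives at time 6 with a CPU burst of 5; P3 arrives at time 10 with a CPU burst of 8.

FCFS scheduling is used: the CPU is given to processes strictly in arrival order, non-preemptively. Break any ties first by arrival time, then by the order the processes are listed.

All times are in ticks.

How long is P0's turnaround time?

Timeline: | P0 0-1 | P1 1-9 | P2 9-14 | P3 14-22 |
Completion: P0=1  P1=9  P2=14  P3=22
Turnaround (C−A): P0=1  P1=9  P2=8  P3=12
Turnaround(P0) = completion − arrival = 1 − 0 = 1

1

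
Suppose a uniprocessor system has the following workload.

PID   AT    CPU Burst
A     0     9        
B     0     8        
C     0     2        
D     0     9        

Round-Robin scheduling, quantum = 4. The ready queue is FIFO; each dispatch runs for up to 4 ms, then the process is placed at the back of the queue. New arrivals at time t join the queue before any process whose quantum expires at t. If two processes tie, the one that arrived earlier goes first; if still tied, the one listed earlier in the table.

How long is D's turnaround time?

Schedule: | A 0-4 | B 4-8 | C 8-10 | D 10-14 | A 14-18 | B 18-22 | D 22-26 | A 26-27 | D 27-28 |
Completion: A=27  B=22  C=10  D=28
Turnaround(D) = completion − arrival = 28 − 0 = 28

28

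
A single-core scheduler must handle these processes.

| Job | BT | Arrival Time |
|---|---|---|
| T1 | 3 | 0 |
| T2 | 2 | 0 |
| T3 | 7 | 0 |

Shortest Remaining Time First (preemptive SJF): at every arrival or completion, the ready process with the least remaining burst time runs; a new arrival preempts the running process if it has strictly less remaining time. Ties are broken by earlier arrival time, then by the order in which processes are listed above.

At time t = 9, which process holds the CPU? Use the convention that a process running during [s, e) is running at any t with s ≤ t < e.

Gantt: | T2 0-2 | T1 2-5 | T3 5-12 |
Completion: T1=5  T2=2  T3=12
Turnaround (C−A): T1=5  T2=2  T3=12

T3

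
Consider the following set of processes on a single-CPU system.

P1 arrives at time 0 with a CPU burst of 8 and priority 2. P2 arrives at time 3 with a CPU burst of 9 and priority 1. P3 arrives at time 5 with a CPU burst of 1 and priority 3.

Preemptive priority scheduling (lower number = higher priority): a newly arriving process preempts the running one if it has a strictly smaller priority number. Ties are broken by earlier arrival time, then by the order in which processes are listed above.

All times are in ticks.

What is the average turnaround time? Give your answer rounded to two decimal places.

13.00

Schedule: | P1 0-3 | P2 3-12 | P1 12-17 | P3 17-18 |
Completion: P1=17  P2=12  P3=18
Turnaround (C−A): P1=17  P2=9  P3=13
Turnaround times: P1=17, P2=9, P3=13
Average turnaround = (17+9+13) / 3 = 39/3 = 13.00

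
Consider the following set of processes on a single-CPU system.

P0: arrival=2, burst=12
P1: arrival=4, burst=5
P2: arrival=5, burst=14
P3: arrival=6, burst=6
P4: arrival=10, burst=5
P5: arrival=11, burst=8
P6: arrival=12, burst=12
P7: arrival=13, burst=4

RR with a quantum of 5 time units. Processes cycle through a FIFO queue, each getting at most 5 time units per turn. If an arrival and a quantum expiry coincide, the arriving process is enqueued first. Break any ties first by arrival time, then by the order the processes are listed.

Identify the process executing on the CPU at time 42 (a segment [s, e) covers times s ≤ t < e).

Schedule: | idle 0-2 | P0 2-7 | P1 7-12 | P2 12-17 | P3 17-22 | P0 22-27 | P4 27-32 | P5 32-37 | P6 37-42 | P7 42-46 | P2 46-51 | P3 51-52 | P0 52-54 | P5 54-57 | P6 57-62 | P2 62-66 | P6 66-68 |
Completion: P0=54  P1=12  P2=66  P3=52  P4=32  P5=57  P6=68  P7=46

P7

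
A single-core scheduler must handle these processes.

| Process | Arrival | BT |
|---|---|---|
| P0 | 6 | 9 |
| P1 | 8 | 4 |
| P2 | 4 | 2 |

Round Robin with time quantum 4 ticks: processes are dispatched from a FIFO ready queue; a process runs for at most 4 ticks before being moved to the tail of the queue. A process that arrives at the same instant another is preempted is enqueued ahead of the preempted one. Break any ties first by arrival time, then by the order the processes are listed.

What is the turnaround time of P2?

2

Schedule: | idle 0-4 | P2 4-6 | P0 6-10 | P1 10-14 | P0 14-19 |
Completion: P0=19  P1=14  P2=6
Turnaround (C−A): P0=13  P1=6  P2=2
Turnaround(P2) = completion − arrival = 6 − 4 = 2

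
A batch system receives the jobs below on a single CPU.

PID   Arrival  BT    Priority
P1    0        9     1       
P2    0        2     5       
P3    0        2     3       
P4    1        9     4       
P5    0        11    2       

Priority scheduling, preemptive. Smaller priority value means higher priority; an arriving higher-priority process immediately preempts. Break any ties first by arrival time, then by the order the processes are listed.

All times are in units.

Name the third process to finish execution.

P3

Timeline: | P1 0-9 | P5 9-20 | P3 20-22 | P4 22-31 | P2 31-33 |
Completion: P1=9  P2=33  P3=22  P4=31  P5=20
Finish order: P1 → P5 → P3 → P4 → P2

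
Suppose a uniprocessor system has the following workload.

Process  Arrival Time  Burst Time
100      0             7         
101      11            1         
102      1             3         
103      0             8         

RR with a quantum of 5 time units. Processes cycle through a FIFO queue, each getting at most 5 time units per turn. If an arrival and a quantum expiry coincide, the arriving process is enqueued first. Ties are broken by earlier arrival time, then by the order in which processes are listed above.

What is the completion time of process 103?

18

Schedule: | 100 0-5 | 103 5-10 | 102 10-13 | 100 13-15 | 103 15-18 | 101 18-19 |
Completion: 100=15  101=19  102=13  103=18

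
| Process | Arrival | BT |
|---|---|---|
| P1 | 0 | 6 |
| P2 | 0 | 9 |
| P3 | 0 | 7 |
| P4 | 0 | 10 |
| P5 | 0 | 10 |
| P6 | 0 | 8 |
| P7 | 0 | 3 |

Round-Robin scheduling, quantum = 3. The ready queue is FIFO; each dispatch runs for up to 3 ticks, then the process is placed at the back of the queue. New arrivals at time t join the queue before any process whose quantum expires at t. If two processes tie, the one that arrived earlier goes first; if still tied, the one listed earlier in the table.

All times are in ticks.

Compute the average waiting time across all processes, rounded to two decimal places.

Gantt: | P1 0-3 | P2 3-6 | P3 6-9 | P4 9-12 | P5 12-15 | P6 15-18 | P7 18-21 | P1 21-24 | P2 24-27 | P3 27-30 | P4 30-33 | P5 33-36 | P6 36-39 | P2 39-42 | P3 42-43 | P4 43-46 | P5 46-49 | P6 49-51 | P4 51-52 | P5 52-53 |
Completion: P1=24  P2=42  P3=43  P4=52  P5=53  P6=51  P7=21
Waiting times: P1=18, P2=33, P3=36, P4=42, P5=43, P6=43, P7=18
Average waiting = (18+33+36+42+43+43+18) / 7 = 233/7 = 33.29

33.29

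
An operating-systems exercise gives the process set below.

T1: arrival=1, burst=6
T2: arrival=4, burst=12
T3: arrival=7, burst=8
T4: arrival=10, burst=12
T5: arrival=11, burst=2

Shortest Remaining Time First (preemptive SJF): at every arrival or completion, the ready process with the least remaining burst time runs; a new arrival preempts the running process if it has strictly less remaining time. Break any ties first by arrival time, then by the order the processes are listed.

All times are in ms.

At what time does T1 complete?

7

Gantt: | idle 0-1 | T1 1-7 | T3 7-11 | T5 11-13 | T3 13-17 | T2 17-29 | T4 29-41 |
Completion: T1=7  T2=29  T3=17  T4=41  T5=13
Turnaround (C−A): T1=6  T2=25  T3=10  T4=31  T5=2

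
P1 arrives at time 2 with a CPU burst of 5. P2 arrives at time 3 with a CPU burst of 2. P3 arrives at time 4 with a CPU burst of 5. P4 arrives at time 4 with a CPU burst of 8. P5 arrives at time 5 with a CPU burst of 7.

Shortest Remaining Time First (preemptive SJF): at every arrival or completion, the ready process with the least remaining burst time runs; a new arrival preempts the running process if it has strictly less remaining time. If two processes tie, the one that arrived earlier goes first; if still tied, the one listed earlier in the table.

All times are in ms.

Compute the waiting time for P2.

0

Timeline: | idle 0-2 | P1 2-3 | P2 3-5 | P1 5-9 | P3 9-14 | P5 14-21 | P4 21-29 |
Completion: P1=9  P2=5  P3=14  P4=29  P5=21
Turnaround (C−A): P1=7  P2=2  P3=10  P4=25  P5=16
Waiting(P2) = turnaround − burst = 2 − 2 = 0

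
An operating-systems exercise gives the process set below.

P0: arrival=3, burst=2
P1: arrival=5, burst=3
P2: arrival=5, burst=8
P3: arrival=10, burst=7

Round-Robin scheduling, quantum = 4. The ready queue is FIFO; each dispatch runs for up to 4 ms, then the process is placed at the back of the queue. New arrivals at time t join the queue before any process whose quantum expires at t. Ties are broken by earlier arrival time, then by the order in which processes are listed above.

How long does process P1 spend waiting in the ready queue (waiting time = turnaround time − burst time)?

0

Gantt: | idle 0-3 | P0 3-5 | P1 5-8 | P2 8-12 | P3 12-16 | P2 16-20 | P3 20-23 |
Completion: P0=5  P1=8  P2=20  P3=23
Turnaround (C−A): P0=2  P1=3  P2=15  P3=13
Waiting(P1) = turnaround − burst = 3 − 3 = 0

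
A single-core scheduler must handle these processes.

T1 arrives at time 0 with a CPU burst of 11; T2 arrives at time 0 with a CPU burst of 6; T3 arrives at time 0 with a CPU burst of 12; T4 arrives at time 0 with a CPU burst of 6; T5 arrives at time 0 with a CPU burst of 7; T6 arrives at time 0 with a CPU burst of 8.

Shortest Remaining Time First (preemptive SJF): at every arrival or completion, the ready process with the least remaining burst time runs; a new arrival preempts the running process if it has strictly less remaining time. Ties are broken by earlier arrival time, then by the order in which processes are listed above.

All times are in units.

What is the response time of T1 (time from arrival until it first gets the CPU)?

27

Gantt: | T2 0-6 | T4 6-12 | T5 12-19 | T6 19-27 | T1 27-38 | T3 38-50 |
Completion: T1=38  T2=6  T3=50  T4=12  T5=19  T6=27
Turnaround (C−A): T1=38  T2=6  T3=50  T4=12  T5=19  T6=27
Response(T1) = first start − arrival = 27 − 0 = 27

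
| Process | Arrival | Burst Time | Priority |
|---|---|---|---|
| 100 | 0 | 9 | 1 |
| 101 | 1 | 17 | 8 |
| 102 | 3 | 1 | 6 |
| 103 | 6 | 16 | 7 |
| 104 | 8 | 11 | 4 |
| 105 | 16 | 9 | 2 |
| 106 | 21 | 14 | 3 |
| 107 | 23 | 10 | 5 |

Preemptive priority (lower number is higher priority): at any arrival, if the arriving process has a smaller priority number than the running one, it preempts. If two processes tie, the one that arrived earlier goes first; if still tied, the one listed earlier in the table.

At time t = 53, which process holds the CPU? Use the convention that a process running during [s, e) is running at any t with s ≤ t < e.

Schedule: | 100 0-9 | 104 9-16 | 105 16-25 | 106 25-39 | 104 39-43 | 107 43-53 | 102 53-54 | 103 54-70 | 101 70-87 |
Completion: 100=9  101=87  102=54  103=70  104=43  105=25  106=39  107=53
Turnaround (C−A): 100=9  101=86  102=51  103=64  104=35  105=9  106=18  107=30

102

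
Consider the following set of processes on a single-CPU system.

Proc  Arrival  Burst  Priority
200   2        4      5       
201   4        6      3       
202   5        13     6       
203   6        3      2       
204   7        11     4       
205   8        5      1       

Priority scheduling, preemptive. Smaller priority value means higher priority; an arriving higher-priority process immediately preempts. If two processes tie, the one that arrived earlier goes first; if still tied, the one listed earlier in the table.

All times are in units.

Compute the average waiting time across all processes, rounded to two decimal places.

Gantt: | idle 0-2 | 200 2-4 | 201 4-6 | 203 6-8 | 205 8-13 | 203 13-14 | 201 14-18 | 204 18-29 | 200 29-31 | 202 31-44 |
Completion: 200=31  201=18  202=44  203=14  204=29  205=13
Turnaround (C−A): 200=29  201=14  202=39  203=8  204=22  205=5
Waiting times: 200=25, 201=8, 202=26, 203=5, 204=11, 205=0
Average waiting = (25+8+26+5+11+0) / 6 = 75/6 = 12.50

12.50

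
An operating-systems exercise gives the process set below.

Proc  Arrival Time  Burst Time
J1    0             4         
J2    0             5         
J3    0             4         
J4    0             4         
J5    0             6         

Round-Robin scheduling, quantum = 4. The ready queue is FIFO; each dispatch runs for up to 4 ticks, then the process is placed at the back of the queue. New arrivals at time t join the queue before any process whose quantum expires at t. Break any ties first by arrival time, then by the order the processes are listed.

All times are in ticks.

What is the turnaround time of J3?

12

Schedule: | J1 0-4 | J2 4-8 | J3 8-12 | J4 12-16 | J5 16-20 | J2 20-21 | J5 21-23 |
Completion: J1=4  J2=21  J3=12  J4=16  J5=23
Turnaround (C−A): J1=4  J2=21  J3=12  J4=16  J5=23
Turnaround(J3) = completion − arrival = 12 − 0 = 12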